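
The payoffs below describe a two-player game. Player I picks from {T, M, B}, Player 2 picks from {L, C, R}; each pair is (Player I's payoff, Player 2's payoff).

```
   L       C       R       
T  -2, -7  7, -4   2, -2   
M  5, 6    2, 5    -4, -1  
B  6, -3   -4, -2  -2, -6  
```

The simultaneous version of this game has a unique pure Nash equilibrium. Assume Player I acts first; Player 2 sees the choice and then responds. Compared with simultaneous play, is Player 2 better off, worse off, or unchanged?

better off

Backward induction with Player I moving first.
- T → Player 2 plays R (best of -7, -4, -2); Player I gets 2.
- M → Player 2 plays L (best of 6, 5, -1); Player I gets 5.
- B → Player 2 plays C (best of -3, -2, -6); Player I gets -4.
Maximizing over 2, 5, -4, Player I chooses M. Subgame-perfect outcome: (M, L) with payoffs (5, 6).
Under simultaneous play:
Player I's best replies: L→B; C→T; R→T.
Player 2's best replies: T→R; M→L; B→C.
The unique mutual best reply is (T, R), giving (2, -2).
Player 2 earns 6 sequentially versus -2 at the Nash outcome: better off.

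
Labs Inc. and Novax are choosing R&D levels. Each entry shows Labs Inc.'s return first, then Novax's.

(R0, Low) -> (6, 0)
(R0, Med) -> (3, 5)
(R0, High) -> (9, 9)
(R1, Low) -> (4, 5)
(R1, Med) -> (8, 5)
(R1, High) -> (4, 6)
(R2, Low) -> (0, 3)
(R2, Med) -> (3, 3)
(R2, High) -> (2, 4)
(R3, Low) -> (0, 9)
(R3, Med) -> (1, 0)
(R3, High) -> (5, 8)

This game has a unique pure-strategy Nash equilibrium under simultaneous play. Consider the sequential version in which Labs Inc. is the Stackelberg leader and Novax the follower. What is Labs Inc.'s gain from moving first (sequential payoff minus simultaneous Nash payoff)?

Work backward from Novax's decision.
- R0: Novax compares 0, 5, 9 and picks High; Labs Inc. would get 9.
- R1: Novax compares 5, 5, 6 and picks High; Labs Inc. would get 4.
- R2: Novax compares 3, 3, 4 and picks High; Labs Inc. would get 2.
- R3: Novax compares 9, 0, 8 and picks Low; Labs Inc. would get 0.
Labs Inc.'s induced payoffs are 9, 4, 2, 0, so Labs Inc. commits to R0. Subgame-perfect outcome: (R0, High) with payoffs (9, 9).
For the simultaneous game, intersect best replies.
Labs Inc.'s best replies: Low→R0; Med→R1; High→R0.
Novax's best replies: R0→High; R1→High; R2→High; R3→Low.
The unique mutual best reply is (R0, High), giving (9, 9).
Labs Inc.'s commitment gain: 9 − 9 = 0.

0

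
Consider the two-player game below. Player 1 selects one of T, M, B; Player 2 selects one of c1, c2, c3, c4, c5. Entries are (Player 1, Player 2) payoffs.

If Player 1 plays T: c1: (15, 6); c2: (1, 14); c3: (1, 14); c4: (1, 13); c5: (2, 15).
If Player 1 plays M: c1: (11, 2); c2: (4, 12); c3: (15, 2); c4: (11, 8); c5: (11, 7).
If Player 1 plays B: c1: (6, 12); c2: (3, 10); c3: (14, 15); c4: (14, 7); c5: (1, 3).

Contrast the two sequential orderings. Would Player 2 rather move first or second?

If Player 1 leads: Player 2's best replies are T→c5, M→c2, B→c3; Player 1's induced payoffs 2, 4, 14; outcome (B, c3), payoffs (14, 15).
If Player 2 leads: Player 1's best replies are c1→T, c2→M, c3→M, c4→B, c5→M; Player 2's induced payoffs 6, 12, 2, 7, 7; outcome (M, c2), payoffs (4, 12).
Player 2 gets 12 moving first and 15 moving second, so Player 2 prefers to move second.

second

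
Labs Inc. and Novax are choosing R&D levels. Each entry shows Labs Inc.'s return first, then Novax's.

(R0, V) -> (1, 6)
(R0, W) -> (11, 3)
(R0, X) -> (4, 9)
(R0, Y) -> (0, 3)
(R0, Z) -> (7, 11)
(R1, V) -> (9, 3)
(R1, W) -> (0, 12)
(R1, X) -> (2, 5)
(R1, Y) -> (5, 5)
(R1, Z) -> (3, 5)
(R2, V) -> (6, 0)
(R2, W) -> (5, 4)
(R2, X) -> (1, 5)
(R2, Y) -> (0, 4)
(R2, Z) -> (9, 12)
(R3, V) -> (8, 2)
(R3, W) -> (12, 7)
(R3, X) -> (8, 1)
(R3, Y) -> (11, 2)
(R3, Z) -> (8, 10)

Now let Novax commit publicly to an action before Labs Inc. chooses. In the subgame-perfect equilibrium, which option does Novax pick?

Z

Solve by backward induction (Novax leads).
- V: Labs Inc. compares 1, 9, 6, 8 and picks R1; Novax would get 3.
- W: Labs Inc. compares 11, 0, 5, 12 and picks R3; Novax would get 7.
- X: Labs Inc. compares 4, 2, 1, 8 and picks R3; Novax would get 1.
- Y: Labs Inc. compares 0, 5, 0, 11 and picks R3; Novax would get 2.
- Z: Labs Inc. compares 7, 3, 9, 8 and picks R2; Novax would get 12.
Among 3, 7, 1, 2, 12, the best is 12 at Z. Subgame-perfect outcome: (R2, Z) with payoffs (9, 12).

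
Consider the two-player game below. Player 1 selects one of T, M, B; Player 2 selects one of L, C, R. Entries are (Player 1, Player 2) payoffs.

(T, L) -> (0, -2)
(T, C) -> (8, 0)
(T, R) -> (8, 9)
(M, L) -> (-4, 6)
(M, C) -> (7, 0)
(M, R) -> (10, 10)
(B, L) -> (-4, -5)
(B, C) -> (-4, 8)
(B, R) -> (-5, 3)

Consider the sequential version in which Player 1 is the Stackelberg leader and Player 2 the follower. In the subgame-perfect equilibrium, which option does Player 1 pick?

M

Solve by backward induction (Player 1 leads).
- T: Player 2 compares -2, 0, 9 and picks R; Player 1 would get 8.
- M: Player 2 compares 6, 0, 10 and picks R; Player 1 would get 10.
- B: Player 2 compares -5, 8, 3 and picks C; Player 1 would get -4.
Maximizing over 8, 10, -4, Player 1 chooses M. Subgame-perfect outcome: (M, R) with payoffs (10, 10).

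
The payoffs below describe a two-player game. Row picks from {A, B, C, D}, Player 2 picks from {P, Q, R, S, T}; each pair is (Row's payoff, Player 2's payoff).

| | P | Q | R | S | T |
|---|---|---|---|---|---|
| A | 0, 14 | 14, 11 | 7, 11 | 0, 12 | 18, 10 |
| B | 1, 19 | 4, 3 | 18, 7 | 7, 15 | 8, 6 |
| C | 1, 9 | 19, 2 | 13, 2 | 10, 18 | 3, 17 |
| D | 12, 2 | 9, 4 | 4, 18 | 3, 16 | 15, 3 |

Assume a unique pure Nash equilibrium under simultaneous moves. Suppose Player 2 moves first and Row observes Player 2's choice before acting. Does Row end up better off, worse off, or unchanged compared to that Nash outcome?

unchanged

Row best-responds to each possible Player 2 move:
- P → Row plays D (best of 0, 1, 1, 12); Player 2 gets 2.
- Q → Row plays C (best of 14, 4, 19, 9); Player 2 gets 2.
- R → Row plays B (best of 7, 18, 13, 4); Player 2 gets 7.
- S → Row plays C (best of 0, 7, 10, 3); Player 2 gets 18.
- T → Row plays A (best of 18, 8, 3, 15); Player 2 gets 10.
Among 2, 2, 7, 18, 10, the best is 18 at S. Subgame-perfect outcome: (C, S) with payoffs (10, 18).
For the simultaneous game, intersect best replies.
Row's best replies: P→D; Q→C; R→B; S→C; T→A.
Player 2's best replies: A→P; B→P; C→S; D→R.
Only (C, S) has each player best-responding; Nash payoffs (10, 18).
Row earns 10 sequentially versus 10 at the Nash outcome: unchanged.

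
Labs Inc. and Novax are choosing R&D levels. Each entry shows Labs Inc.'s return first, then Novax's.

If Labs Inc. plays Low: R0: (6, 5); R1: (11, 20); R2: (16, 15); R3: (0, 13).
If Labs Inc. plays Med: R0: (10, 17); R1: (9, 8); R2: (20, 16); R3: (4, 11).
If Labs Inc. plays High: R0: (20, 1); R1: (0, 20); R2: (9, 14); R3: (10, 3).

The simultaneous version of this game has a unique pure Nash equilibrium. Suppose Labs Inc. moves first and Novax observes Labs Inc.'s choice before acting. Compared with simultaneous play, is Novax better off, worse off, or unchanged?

unchanged

Novax best-responds to each possible Labs Inc. move:
- Low: Novax compares 5, 20, 15, 13 and picks R1; Labs Inc. would get 11.
- Med: Novax compares 17, 8, 16, 11 and picks R0; Labs Inc. would get 10.
- High: Novax compares 1, 20, 14, 3 and picks R1; Labs Inc. would get 0.
Maximizing over 11, 10, 0, Labs Inc. chooses Low. Subgame-perfect outcome: (Low, R1) with payoffs (11, 20).
Under simultaneous play:
Labs Inc.'s best replies: R0→High; R1→Low; R2→Med; R3→High.
Novax's best replies: Low→R1; Med→R0; High→R1.
The unique mutual best reply is (Low, R1), giving (11, 20).
Novax earns 20 sequentially versus 20 at the Nash outcome: unchanged.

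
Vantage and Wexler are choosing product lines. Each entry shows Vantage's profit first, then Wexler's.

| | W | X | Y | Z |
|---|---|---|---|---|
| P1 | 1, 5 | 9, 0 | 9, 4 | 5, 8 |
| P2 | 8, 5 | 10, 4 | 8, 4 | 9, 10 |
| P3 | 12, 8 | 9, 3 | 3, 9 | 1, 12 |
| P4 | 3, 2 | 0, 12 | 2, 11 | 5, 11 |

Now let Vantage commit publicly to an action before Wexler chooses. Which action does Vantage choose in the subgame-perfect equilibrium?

Backward induction with Vantage moving first.
- P1: BR = Z, leader payoff 5.
- P2: BR = Z, leader payoff 9.
- P3: BR = Z, leader payoff 1.
- P4: BR = X, leader payoff 0.
Maximizing over 5, 9, 1, 0, Vantage chooses P2. Subgame-perfect outcome: (P2, Z) with payoffs (9, 10).

P2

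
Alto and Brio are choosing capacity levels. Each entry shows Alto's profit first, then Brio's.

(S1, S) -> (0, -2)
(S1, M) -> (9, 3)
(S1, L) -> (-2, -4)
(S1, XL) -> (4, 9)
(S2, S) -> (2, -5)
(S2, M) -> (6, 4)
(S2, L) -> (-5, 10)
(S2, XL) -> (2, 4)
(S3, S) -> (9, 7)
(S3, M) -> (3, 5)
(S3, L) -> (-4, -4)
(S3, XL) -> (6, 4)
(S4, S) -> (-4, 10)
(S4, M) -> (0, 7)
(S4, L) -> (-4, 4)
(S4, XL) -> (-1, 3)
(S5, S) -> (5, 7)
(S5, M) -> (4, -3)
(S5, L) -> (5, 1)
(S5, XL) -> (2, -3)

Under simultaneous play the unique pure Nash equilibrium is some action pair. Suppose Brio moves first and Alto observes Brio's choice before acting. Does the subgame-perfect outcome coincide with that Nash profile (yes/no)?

yes

Work backward from Alto's decision.
- S → Alto plays S3 (best of 0, 2, 9, -4, 5); Brio gets 7.
- M → Alto plays S1 (best of 9, 6, 3, 0, 4); Brio gets 3.
- L → Alto plays S5 (best of -2, -5, -4, -4, 5); Brio gets 1.
- XL → Alto plays S3 (best of 4, 2, 6, -1, 2); Brio gets 4.
Maximizing over 7, 3, 1, 4, Brio chooses S. Subgame-perfect outcome: (S3, S) with payoffs (9, 7).
Now find the simultaneous Nash equilibrium.
Alto's best replies: S→S3; M→S1; L→S5; XL→S3.
Brio's best replies: S1→XL; S2→L; S3→S; S4→S; S5→S.
Only (S3, S) has each player best-responding; Nash payoffs (9, 7).
Sequential outcome (S3, S) coincides with the Nash profile (S3, S).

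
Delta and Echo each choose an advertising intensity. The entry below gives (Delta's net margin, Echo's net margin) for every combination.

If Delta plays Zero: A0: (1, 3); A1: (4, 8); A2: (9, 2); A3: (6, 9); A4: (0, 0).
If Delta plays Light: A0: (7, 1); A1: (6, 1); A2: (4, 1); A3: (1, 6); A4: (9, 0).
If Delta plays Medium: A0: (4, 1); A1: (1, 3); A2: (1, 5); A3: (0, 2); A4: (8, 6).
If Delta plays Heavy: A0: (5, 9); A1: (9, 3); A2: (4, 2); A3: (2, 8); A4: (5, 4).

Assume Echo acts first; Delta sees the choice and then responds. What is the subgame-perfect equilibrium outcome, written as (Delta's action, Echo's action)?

Delta best-responds to each possible Echo move:
- A0 → Delta plays Light (best of 1, 7, 4, 5); Echo gets 1.
- A1 → Delta plays Heavy (best of 4, 6, 1, 9); Echo gets 3.
- A2 → Delta plays Zero (best of 9, 4, 1, 4); Echo gets 2.
- A3 → Delta plays Zero (best of 6, 1, 0, 2); Echo gets 9.
- A4 → Delta plays Light (best of 0, 9, 8, 5); Echo gets 0.
Maximizing over 1, 3, 2, 9, 0, Echo chooses A3. Subgame-perfect outcome: (Zero, A3) with payoffs (6, 9).

(Zero, A3)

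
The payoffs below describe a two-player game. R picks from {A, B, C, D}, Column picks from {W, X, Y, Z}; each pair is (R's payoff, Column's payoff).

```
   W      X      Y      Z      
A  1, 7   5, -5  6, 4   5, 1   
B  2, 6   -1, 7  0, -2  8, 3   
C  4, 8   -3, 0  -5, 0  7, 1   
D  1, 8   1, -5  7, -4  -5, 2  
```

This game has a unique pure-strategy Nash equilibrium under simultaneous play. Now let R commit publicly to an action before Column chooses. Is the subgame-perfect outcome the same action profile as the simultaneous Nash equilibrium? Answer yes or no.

yes

Work backward from Column's decision.
- A: Column compares 7, -5, 4, 1 and picks W; R would get 1.
- B: Column compares 6, 7, -2, 3 and picks X; R would get -1.
- C: Column compares 8, 0, 0, 1 and picks W; R would get 4.
- D: Column compares 8, -5, -4, 2 and picks W; R would get 1.
Maximizing over 1, -1, 4, 1, R chooses C. Subgame-perfect outcome: (C, W) with payoffs (4, 8).
For the simultaneous game, intersect best replies.
R's best replies: W→C; X→A; Y→D; Z→B.
Column's best replies: A→W; B→X; C→W; D→W.
The unique mutual best reply is (C, W), giving (4, 8).
Sequential outcome (C, W) coincides with the Nash profile (C, W).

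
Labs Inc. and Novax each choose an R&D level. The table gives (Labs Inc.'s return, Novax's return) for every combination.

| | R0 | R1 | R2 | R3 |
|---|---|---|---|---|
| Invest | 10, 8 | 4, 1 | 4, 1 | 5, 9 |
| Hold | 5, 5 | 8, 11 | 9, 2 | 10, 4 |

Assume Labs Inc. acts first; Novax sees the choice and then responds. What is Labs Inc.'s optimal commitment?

Work backward from Novax's decision.
- Invest: BR = R3, leader payoff 5.
- Hold: BR = R1, leader payoff 8.
Maximizing over 5, 8, Labs Inc. chooses Hold. Subgame-perfect outcome: (Hold, R1) with payoffs (8, 11).

Hold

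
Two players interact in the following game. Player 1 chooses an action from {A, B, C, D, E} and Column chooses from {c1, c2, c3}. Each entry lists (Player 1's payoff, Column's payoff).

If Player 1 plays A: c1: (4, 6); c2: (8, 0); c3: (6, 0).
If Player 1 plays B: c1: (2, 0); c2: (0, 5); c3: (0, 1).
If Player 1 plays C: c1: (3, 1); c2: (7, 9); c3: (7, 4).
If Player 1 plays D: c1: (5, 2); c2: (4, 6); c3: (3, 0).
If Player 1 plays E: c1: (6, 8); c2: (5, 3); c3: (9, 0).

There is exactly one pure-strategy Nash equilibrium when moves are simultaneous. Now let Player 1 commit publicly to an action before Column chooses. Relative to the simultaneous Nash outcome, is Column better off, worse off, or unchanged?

Solve by backward induction (Player 1 leads).
- A: BR = c1, leader payoff 4.
- B: BR = c2, leader payoff 0.
- C: BR = c2, leader payoff 7.
- D: BR = c2, leader payoff 4.
- E: BR = c1, leader payoff 6.
Player 1's induced payoffs are 4, 0, 7, 4, 6, so Player 1 commits to C. Subgame-perfect outcome: (C, c2) with payoffs (7, 9).
For the simultaneous game, intersect best replies.
Player 1's best replies: c1→E; c2→A; c3→E.
Column's best replies: A→c1; B→c2; C→c2; D→c2; E→c1.
The unique mutual best reply is (E, c1), giving (6, 8).
Column earns 9 sequentially versus 8 at the Nash outcome: better off.

better off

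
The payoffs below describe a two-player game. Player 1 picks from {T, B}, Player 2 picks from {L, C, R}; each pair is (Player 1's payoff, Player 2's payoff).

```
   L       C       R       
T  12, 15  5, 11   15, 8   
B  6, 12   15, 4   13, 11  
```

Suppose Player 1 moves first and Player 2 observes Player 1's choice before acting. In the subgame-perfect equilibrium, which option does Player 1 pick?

Work backward from Player 2's decision.
- T: BR = L, leader payoff 12.
- B: BR = L, leader payoff 6.
Among 12, 6, the best is 12 at T. Subgame-perfect outcome: (T, L) with payoffs (12, 15).

T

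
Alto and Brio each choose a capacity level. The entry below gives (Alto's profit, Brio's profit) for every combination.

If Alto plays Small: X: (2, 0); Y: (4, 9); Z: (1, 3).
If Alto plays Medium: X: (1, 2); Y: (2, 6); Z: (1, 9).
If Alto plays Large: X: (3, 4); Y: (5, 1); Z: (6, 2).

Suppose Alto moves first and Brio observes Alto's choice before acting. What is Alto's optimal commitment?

Small

Work backward from Brio's decision.
- Small → Brio plays Y (best of 0, 9, 3); Alto gets 4.
- Medium → Brio plays Z (best of 2, 6, 9); Alto gets 1.
- Large → Brio plays X (best of 4, 1, 2); Alto gets 3.
Among 4, 1, 3, the best is 4 at Small. Subgame-perfect outcome: (Small, Y) with payoffs (4, 9).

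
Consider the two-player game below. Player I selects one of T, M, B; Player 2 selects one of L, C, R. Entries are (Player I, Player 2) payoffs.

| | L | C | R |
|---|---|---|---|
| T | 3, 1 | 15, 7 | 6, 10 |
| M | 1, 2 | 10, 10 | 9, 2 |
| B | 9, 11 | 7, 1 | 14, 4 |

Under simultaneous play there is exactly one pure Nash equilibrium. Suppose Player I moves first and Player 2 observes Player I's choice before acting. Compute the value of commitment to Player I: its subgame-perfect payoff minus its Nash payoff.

1

Solve by backward induction (Player I leads).
- T → Player 2 plays R (best of 1, 7, 10); Player I gets 6.
- M → Player 2 plays C (best of 2, 10, 2); Player I gets 10.
- B → Player 2 plays L (best of 11, 1, 4); Player I gets 9.
Among 6, 10, 9, the best is 10 at M. Subgame-perfect outcome: (M, C) with payoffs (10, 10).
For the simultaneous game, intersect best replies.
Player I's best replies: L→B; C→T; R→B.
Player 2's best replies: T→R; M→C; B→L.
Only (B, L) has each player best-responding; Nash payoffs (9, 11).
Player I's commitment gain: 10 − 9 = 1.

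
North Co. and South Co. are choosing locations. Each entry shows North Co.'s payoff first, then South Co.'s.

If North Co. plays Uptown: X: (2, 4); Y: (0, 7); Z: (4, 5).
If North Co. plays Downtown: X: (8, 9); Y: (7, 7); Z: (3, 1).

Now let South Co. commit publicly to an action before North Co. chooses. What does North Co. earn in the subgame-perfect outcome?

8

Work backward from North Co.'s decision.
- X → North Co. plays Downtown (best of 2, 8); South Co. gets 9.
- Y → North Co. plays Downtown (best of 0, 7); South Co. gets 7.
- Z → North Co. plays Uptown (best of 4, 3); South Co. gets 5.
Among 9, 7, 5, the best is 9 at X. Subgame-perfect outcome: (Downtown, X) with payoffs (8, 9).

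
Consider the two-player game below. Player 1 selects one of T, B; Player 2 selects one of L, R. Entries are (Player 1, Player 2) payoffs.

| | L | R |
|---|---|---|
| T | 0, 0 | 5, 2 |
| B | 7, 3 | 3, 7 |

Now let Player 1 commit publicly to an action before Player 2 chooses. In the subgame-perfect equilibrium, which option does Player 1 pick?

Work backward from Player 2's decision.
- T: Player 2 compares 0, 2 and picks R; Player 1 would get 5.
- B: Player 2 compares 3, 7 and picks R; Player 1 would get 3.
Player 1's induced payoffs are 5, 3, so Player 1 commits to T. Subgame-perfect outcome: (T, R) with payoffs (5, 2).

T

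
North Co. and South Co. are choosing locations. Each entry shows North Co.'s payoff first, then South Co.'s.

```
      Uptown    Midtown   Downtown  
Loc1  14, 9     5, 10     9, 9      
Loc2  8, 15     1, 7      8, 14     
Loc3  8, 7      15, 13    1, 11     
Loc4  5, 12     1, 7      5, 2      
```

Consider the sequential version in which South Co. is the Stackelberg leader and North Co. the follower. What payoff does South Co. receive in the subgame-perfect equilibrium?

Solve by backward induction (South Co. leads).
- Uptown: BR = Loc1, leader payoff 9.
- Midtown: BR = Loc3, leader payoff 13.
- Downtown: BR = Loc1, leader payoff 9.
South Co.'s induced payoffs are 9, 13, 9, so South Co. commits to Midtown. Subgame-perfect outcome: (Loc3, Midtown) with payoffs (15, 13).

13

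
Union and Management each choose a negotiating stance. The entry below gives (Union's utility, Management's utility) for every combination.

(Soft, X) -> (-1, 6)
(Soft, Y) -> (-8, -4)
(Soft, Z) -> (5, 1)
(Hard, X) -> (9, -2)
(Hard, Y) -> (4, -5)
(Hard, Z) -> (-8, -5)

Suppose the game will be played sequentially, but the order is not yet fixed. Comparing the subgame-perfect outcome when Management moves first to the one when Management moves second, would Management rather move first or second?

If Union leads: Management's best replies are Soft→X, Hard→X; Union's induced payoffs -1, 9; outcome (Hard, X), payoffs (9, -2).
If Management leads: Union's best replies are X→Hard, Y→Hard, Z→Soft; Management's induced payoffs -2, -5, 1; outcome (Soft, Z), payoffs (5, 1).
Management gets 1 moving first and -2 moving second, so Management prefers to move first.

first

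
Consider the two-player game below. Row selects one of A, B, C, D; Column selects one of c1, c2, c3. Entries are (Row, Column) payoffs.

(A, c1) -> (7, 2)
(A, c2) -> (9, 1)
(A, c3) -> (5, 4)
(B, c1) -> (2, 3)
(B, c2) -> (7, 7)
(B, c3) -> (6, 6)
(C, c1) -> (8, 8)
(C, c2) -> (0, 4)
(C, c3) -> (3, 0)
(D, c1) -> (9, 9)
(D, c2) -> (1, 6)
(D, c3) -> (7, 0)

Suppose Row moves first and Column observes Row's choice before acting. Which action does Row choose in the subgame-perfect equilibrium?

Solve by backward induction (Row leads).
- A → Column plays c3 (best of 2, 1, 4); Row gets 5.
- B → Column plays c2 (best of 3, 7, 6); Row gets 7.
- C → Column plays c1 (best of 8, 4, 0); Row gets 8.
- D → Column plays c1 (best of 9, 6, 0); Row gets 9.
Among 5, 7, 8, 9, the best is 9 at D. Subgame-perfect outcome: (D, c1) with payoffs (9, 9).

D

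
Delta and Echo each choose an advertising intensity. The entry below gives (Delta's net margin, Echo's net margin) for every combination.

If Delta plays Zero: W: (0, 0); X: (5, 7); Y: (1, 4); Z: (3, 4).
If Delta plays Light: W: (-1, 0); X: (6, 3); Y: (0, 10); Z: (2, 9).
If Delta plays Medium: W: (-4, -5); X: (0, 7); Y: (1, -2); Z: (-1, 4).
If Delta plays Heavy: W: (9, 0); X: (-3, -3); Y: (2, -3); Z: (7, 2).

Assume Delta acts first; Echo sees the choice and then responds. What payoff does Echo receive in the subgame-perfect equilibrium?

Solve by backward induction (Delta leads).
- Zero → Echo plays X (best of 0, 7, 4, 4); Delta gets 5.
- Light → Echo plays Y (best of 0, 3, 10, 9); Delta gets 0.
- Medium → Echo plays X (best of -5, 7, -2, 4); Delta gets 0.
- Heavy → Echo plays Z (best of 0, -3, -3, 2); Delta gets 7.
Delta's induced payoffs are 5, 0, 0, 7, so Delta commits to Heavy. Subgame-perfect outcome: (Heavy, Z) with payoffs (7, 2).

2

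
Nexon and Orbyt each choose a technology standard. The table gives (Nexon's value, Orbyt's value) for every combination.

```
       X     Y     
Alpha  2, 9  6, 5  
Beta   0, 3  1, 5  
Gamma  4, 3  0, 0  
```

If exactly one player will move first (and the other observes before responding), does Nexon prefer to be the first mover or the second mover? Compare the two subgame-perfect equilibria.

If Nexon leads: Orbyt's best replies are Alpha→X, Beta→Y, Gamma→X; Nexon's induced payoffs 2, 1, 4; outcome (Gamma, X), payoffs (4, 3).
If Orbyt leads: Nexon's best replies are X→Gamma, Y→Alpha; Orbyt's induced payoffs 3, 5; outcome (Alpha, Y), payoffs (6, 5).
Nexon gets 4 moving first and 6 moving second, so Nexon prefers to move second.

second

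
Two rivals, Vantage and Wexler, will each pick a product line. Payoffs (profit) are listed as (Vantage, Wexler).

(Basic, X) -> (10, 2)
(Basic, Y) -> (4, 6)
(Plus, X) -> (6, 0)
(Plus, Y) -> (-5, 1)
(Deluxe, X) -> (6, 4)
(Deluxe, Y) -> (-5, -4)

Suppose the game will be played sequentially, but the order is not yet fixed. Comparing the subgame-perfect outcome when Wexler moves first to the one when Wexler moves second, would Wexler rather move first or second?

first

If Vantage leads: Wexler's best replies are Basic→Y, Plus→Y, Deluxe→X; Vantage's induced payoffs 4, -5, 6; outcome (Deluxe, X), payoffs (6, 4).
If Wexler leads: Vantage's best replies are X→Basic, Y→Basic; Wexler's induced payoffs 2, 6; outcome (Basic, Y), payoffs (4, 6).
Wexler gets 6 moving first and 4 moving second, so Wexler prefers to move first.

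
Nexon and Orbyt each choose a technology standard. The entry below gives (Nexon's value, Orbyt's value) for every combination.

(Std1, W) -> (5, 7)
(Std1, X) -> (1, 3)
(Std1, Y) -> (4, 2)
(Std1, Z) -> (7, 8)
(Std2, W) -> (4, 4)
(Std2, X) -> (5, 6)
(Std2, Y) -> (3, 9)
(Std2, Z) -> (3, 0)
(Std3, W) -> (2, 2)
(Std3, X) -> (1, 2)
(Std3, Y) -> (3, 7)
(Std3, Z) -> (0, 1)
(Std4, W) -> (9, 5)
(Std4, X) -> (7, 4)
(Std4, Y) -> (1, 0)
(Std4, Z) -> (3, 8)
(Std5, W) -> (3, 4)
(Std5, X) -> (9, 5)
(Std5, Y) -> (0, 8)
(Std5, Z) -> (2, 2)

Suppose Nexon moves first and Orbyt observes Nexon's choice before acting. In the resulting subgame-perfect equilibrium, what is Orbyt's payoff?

Solve by backward induction (Nexon leads).
- Std1 → Orbyt plays Z (best of 7, 3, 2, 8); Nexon gets 7.
- Std2 → Orbyt plays Y (best of 4, 6, 9, 0); Nexon gets 3.
- Std3 → Orbyt plays Y (best of 2, 2, 7, 1); Nexon gets 3.
- Std4 → Orbyt plays Z (best of 5, 4, 0, 8); Nexon gets 3.
- Std5 → Orbyt plays Y (best of 4, 5, 8, 2); Nexon gets 0.
Nexon's induced payoffs are 7, 3, 3, 3, 0, so Nexon commits to Std1. Subgame-perfect outcome: (Std1, Z) with payoffs (7, 8).

8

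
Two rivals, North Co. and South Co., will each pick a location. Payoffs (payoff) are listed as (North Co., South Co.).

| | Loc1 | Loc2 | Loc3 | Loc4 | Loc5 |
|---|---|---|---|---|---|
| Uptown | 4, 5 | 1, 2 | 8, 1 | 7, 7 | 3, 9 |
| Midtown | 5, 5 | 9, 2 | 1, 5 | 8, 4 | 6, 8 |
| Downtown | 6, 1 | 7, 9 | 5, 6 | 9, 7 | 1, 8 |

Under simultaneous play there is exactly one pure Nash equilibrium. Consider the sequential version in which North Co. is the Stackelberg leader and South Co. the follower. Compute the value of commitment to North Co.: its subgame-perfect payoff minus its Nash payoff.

Solve by backward induction (North Co. leads).
- Uptown: South Co. compares 5, 2, 1, 7, 9 and picks Loc5; North Co. would get 3.
- Midtown: South Co. compares 5, 2, 5, 4, 8 and picks Loc5; North Co. would get 6.
- Downtown: South Co. compares 1, 9, 6, 7, 8 and picks Loc2; North Co. would get 7.
Maximizing over 3, 6, 7, North Co. chooses Downtown. Subgame-perfect outcome: (Downtown, Loc2) with payoffs (7, 9).
Under simultaneous play:
North Co.'s best replies: Loc1→Downtown; Loc2→Midtown; Loc3→Uptown; Loc4→Downtown; Loc5→Midtown.
South Co.'s best replies: Uptown→Loc5; Midtown→Loc5; Downtown→Loc2.
Only (Midtown, Loc5) has each player best-responding; Nash payoffs (6, 8).
North Co.'s commitment gain: 7 − 6 = 1.

1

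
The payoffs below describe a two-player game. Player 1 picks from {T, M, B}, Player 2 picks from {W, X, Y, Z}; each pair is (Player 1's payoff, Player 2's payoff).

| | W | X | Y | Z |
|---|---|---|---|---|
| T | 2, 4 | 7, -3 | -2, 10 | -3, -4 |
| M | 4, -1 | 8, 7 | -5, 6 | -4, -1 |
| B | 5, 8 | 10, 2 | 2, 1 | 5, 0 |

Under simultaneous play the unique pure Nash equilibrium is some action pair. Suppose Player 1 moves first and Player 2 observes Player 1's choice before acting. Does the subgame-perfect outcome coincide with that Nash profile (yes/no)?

no

Solve by backward induction (Player 1 leads).
- T: BR = Y, leader payoff -2.
- M: BR = X, leader payoff 8.
- B: BR = W, leader payoff 5.
Maximizing over -2, 8, 5, Player 1 chooses M. Subgame-perfect outcome: (M, X) with payoffs (8, 7).
Under simultaneous play:
Player 1's best replies: W→B; X→B; Y→B; Z→B.
Player 2's best replies: T→Y; M→X; B→W.
The unique mutual best reply is (B, W), giving (5, 8).
Sequential outcome (M, X) differs from the Nash profile (B, W).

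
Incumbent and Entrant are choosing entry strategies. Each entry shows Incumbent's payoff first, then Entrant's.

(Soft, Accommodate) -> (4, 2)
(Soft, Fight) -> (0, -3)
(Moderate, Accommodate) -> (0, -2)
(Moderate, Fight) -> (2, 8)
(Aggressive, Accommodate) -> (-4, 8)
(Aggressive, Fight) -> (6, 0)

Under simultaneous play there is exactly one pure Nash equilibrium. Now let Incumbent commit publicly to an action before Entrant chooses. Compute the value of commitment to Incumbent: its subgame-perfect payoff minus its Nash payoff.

0

Backward induction with Incumbent moving first.
- Soft: BR = Accommodate, leader payoff 4.
- Moderate: BR = Fight, leader payoff 2.
- Aggressive: BR = Accommodate, leader payoff -4.
Incumbent's induced payoffs are 4, 2, -4, so Incumbent commits to Soft. Subgame-perfect outcome: (Soft, Accommodate) with payoffs (4, 2).
Under simultaneous play:
Incumbent's best replies: Accommodate→Soft; Fight→Aggressive.
Entrant's best replies: Soft→Accommodate; Moderate→Fight; Aggressive→Accommodate.
Only (Soft, Accommodate) has each player best-responding; Nash payoffs (4, 2).
Incumbent's commitment gain: 4 − 4 = 0.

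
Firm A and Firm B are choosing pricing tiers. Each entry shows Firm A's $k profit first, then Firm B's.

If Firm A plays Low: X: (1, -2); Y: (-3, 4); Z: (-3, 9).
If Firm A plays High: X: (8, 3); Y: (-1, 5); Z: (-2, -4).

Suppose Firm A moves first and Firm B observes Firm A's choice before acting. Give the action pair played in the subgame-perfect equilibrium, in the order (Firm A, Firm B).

Solve by backward induction (Firm A leads).
- Low → Firm B plays Z (best of -2, 4, 9); Firm A gets -3.
- High → Firm B plays Y (best of 3, 5, -4); Firm A gets -1.
Firm A's induced payoffs are -3, -1, so Firm A commits to High. Subgame-perfect outcome: (High, Y) with payoffs (-1, 5).

(High, Y)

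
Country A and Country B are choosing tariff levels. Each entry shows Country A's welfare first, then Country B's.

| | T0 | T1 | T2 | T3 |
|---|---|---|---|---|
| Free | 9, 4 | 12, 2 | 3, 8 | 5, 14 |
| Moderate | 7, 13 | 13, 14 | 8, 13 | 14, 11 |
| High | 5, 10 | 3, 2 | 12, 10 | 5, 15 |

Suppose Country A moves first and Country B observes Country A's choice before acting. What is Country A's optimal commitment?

Moderate

Backward induction with Country A moving first.
- Free: Country B compares 4, 2, 8, 14 and picks T3; Country A would get 5.
- Moderate: Country B compares 13, 14, 13, 11 and picks T1; Country A would get 13.
- High: Country B compares 10, 2, 10, 15 and picks T3; Country A would get 5.
Among 5, 13, 5, the best is 13 at Moderate. Subgame-perfect outcome: (Moderate, T1) with payoffs (13, 14).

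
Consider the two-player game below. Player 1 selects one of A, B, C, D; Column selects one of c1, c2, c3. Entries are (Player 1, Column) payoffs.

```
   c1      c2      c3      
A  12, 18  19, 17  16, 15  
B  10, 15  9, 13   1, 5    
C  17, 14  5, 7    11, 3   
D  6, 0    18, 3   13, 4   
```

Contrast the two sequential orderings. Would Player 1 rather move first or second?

second

If Player 1 leads: Column's best replies are A→c1, B→c1, C→c1, D→c3; Player 1's induced payoffs 12, 10, 17, 13; outcome (C, c1), payoffs (17, 14).
If Column leads: Player 1's best replies are c1→C, c2→A, c3→A; Column's induced payoffs 14, 17, 15; outcome (A, c2), payoffs (19, 17).
Player 1 gets 17 moving first and 19 moving second, so Player 1 prefers to move second.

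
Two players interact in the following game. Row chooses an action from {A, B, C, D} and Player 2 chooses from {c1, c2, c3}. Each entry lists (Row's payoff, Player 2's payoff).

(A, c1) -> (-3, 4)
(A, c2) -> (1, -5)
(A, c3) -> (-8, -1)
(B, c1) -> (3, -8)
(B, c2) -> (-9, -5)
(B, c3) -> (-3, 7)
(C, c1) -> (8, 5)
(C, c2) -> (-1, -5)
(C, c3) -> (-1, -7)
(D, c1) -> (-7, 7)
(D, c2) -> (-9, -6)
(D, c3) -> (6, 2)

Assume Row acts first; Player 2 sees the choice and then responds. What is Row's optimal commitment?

Player 2 best-responds to each possible Row move:
- A: BR = c1, leader payoff -3.
- B: BR = c3, leader payoff -3.
- C: BR = c1, leader payoff 8.
- D: BR = c1, leader payoff -7.
Among -3, -3, 8, -7, the best is 8 at C. Subgame-perfect outcome: (C, c1) with payoffs (8, 5).

C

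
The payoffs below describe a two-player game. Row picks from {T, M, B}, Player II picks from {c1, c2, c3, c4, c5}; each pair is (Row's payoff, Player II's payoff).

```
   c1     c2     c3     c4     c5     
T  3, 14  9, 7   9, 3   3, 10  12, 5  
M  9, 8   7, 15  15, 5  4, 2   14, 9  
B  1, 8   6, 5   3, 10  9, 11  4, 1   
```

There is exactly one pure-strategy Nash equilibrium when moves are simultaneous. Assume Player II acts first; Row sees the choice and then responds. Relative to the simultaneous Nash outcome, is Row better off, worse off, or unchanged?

unchanged

Work backward from Row's decision.
- c1: Row compares 3, 9, 1 and picks M; Player II would get 8.
- c2: Row compares 9, 7, 6 and picks T; Player II would get 7.
- c3: Row compares 9, 15, 3 and picks M; Player II would get 5.
- c4: Row compares 3, 4, 9 and picks B; Player II would get 11.
- c5: Row compares 12, 14, 4 and picks M; Player II would get 9.
Player II's induced payoffs are 8, 7, 5, 11, 9, so Player II commits to c4. Subgame-perfect outcome: (B, c4) with payoffs (9, 11).
Now find the simultaneous Nash equilibrium.
Row's best replies: c1→M; c2→T; c3→M; c4→B; c5→M.
Player II's best replies: T→c1; M→c2; B→c4.
Only (B, c4) has each player best-responding; Nash payoffs (9, 11).
Row earns 9 sequentially versus 9 at the Nash outcome: unchanged.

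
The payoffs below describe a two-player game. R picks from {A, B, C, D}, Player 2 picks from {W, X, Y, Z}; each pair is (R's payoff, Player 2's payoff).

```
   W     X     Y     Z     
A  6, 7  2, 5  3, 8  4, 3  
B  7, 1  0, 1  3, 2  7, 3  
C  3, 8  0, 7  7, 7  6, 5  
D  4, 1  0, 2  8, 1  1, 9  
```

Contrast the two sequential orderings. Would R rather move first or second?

If R leads: Player 2's best replies are A→Y, B→Z, C→W, D→Z; R's induced payoffs 3, 7, 3, 1; outcome (B, Z), payoffs (7, 3).
If Player 2 leads: R's best replies are W→B, X→A, Y→D, Z→B; Player 2's induced payoffs 1, 5, 1, 3; outcome (A, X), payoffs (2, 5).
R gets 7 moving first and 2 moving second, so R prefers to move first.

first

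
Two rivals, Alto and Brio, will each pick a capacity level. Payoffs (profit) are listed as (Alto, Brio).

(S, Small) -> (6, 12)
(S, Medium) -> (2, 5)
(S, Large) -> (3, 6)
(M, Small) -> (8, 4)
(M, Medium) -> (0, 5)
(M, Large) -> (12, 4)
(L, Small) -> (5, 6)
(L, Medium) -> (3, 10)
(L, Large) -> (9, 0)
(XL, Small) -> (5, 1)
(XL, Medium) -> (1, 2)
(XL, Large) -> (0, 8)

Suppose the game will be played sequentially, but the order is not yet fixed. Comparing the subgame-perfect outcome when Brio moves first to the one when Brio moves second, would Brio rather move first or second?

If Alto leads: Brio's best replies are S→Small, M→Medium, L→Medium, XL→Large; Alto's induced payoffs 6, 0, 3, 0; outcome (S, Small), payoffs (6, 12).
If Brio leads: Alto's best replies are Small→M, Medium→L, Large→M; Brio's induced payoffs 4, 10, 4; outcome (L, Medium), payoffs (3, 10).
Brio gets 10 moving first and 12 moving second, so Brio prefers to move second.

second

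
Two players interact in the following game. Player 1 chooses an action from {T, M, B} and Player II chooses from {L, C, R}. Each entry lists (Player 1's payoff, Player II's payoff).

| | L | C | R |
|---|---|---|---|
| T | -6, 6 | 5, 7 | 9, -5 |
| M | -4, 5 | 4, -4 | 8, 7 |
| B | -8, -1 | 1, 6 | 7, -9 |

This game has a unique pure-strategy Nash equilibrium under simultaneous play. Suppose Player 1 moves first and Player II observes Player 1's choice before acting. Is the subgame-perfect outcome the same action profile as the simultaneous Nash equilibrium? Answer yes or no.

no

Solve by backward induction (Player 1 leads).
- T → Player II plays C (best of 6, 7, -5); Player 1 gets 5.
- M → Player II plays R (best of 5, -4, 7); Player 1 gets 8.
- B → Player II plays C (best of -1, 6, -9); Player 1 gets 1.
Maximizing over 5, 8, 1, Player 1 chooses M. Subgame-perfect outcome: (M, R) with payoffs (8, 7).
For the simultaneous game, intersect best replies.
Player 1's best replies: L→M; C→T; R→T.
Player II's best replies: T→C; M→R; B→C.
The unique mutual best reply is (T, C), giving (5, 7).
Sequential outcome (M, R) differs from the Nash profile (T, C).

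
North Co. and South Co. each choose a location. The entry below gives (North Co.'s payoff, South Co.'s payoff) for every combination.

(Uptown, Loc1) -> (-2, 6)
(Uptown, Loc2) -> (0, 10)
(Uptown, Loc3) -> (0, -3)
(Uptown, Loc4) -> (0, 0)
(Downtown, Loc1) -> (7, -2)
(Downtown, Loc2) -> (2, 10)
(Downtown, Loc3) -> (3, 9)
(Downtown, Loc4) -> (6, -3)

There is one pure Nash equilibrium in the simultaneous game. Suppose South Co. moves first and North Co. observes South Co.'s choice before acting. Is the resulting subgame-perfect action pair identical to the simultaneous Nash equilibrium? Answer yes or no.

North Co. best-responds to each possible South Co. move:
- Loc1: BR = Downtown, leader payoff -2.
- Loc2: BR = Downtown, leader payoff 10.
- Loc3: BR = Downtown, leader payoff 9.
- Loc4: BR = Downtown, leader payoff -3.
South Co.'s induced payoffs are -2, 10, 9, -3, so South Co. commits to Loc2. Subgame-perfect outcome: (Downtown, Loc2) with payoffs (2, 10).
For the simultaneous game, intersect best replies.
North Co.'s best replies: Loc1→Downtown; Loc2→Downtown; Loc3→Downtown; Loc4→Downtown.
South Co.'s best replies: Uptown→Loc2; Downtown→Loc2.
Only (Downtown, Loc2) has each player best-responding; Nash payoffs (2, 10).
Sequential outcome (Downtown, Loc2) coincides with the Nash profile (Downtown, Loc2).

yes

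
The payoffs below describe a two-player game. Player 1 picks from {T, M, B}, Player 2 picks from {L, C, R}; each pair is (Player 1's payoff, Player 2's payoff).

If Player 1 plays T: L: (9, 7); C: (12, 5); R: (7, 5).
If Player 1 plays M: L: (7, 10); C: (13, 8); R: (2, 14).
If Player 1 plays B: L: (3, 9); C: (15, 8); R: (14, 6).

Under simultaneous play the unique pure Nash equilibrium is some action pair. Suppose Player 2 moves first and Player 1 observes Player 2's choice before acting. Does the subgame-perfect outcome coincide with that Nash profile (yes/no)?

Work backward from Player 1's decision.
- L → Player 1 plays T (best of 9, 7, 3); Player 2 gets 7.
- C → Player 1 plays B (best of 12, 13, 15); Player 2 gets 8.
- R → Player 1 plays B (best of 7, 2, 14); Player 2 gets 6.
Among 7, 8, 6, the best is 8 at C. Subgame-perfect outcome: (B, C) with payoffs (15, 8).
Under simultaneous play:
Player 1's best replies: L→T; C→B; R→B.
Player 2's best replies: T→L; M→R; B→L.
The unique mutual best reply is (T, L), giving (9, 7).
Sequential outcome (B, C) differs from the Nash profile (T, L).

no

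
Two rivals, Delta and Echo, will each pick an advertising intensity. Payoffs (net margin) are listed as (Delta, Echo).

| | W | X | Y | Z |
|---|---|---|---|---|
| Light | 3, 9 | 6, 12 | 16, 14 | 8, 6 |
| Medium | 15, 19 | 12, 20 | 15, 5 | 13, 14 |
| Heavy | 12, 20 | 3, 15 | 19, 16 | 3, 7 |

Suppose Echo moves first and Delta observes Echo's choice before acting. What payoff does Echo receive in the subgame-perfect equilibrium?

Solve by backward induction (Echo leads).
- W: BR = Medium, leader payoff 19.
- X: BR = Medium, leader payoff 20.
- Y: BR = Heavy, leader payoff 16.
- Z: BR = Medium, leader payoff 14.
Echo's induced payoffs are 19, 20, 16, 14, so Echo commits to X. Subgame-perfect outcome: (Medium, X) with payoffs (12, 20).

20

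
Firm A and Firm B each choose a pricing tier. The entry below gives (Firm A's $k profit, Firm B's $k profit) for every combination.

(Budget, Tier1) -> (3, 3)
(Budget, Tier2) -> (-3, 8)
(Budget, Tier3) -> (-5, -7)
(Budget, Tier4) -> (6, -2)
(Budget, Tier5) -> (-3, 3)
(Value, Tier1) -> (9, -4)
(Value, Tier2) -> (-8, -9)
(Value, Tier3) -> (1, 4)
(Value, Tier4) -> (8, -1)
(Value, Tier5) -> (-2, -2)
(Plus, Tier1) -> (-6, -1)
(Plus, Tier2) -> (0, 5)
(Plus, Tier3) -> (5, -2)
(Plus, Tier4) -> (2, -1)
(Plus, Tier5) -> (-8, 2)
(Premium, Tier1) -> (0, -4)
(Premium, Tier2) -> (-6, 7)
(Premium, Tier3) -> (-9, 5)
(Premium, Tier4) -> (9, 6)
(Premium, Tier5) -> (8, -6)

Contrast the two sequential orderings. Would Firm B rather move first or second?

first

If Firm A leads: Firm B's best replies are Budget→Tier2, Value→Tier3, Plus→Tier2, Premium→Tier2; Firm A's induced payoffs -3, 1, 0, -6; outcome (Value, Tier3), payoffs (1, 4).
If Firm B leads: Firm A's best replies are Tier1→Value, Tier2→Plus, Tier3→Plus, Tier4→Premium, Tier5→Premium; Firm B's induced payoffs -4, 5, -2, 6, -6; outcome (Premium, Tier4), payoffs (9, 6).
Firm B gets 6 moving first and 4 moving second, so Firm B prefers to move first.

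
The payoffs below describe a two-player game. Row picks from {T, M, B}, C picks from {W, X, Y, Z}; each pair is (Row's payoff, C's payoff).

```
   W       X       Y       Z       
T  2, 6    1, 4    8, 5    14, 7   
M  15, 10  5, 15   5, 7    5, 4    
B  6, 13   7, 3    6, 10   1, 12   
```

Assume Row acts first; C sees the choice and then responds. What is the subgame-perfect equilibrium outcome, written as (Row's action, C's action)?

(T, Z)

Work backward from C's decision.
- T: C compares 6, 4, 5, 7 and picks Z; Row would get 14.
- M: C compares 10, 15, 7, 4 and picks X; Row would get 5.
- B: C compares 13, 3, 10, 12 and picks W; Row would get 6.
Maximizing over 14, 5, 6, Row chooses T. Subgame-perfect outcome: (T, Z) with payoffs (14, 7).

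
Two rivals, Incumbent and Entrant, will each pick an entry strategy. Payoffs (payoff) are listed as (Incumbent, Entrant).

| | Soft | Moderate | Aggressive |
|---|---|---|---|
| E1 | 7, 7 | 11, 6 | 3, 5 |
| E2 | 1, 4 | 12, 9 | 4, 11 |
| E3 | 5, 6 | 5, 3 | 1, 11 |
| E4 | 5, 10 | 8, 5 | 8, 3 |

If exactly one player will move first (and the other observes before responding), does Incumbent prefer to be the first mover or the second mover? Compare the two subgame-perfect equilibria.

second

If Incumbent leads: Entrant's best replies are E1→Soft, E2→Aggressive, E3→Aggressive, E4→Soft; Incumbent's induced payoffs 7, 4, 1, 5; outcome (E1, Soft), payoffs (7, 7).
If Entrant leads: Incumbent's best replies are Soft→E1, Moderate→E2, Aggressive→E4; Entrant's induced payoffs 7, 9, 3; outcome (E2, Moderate), payoffs (12, 9).
Incumbent gets 7 moving first and 12 moving second, so Incumbent prefers to move second.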